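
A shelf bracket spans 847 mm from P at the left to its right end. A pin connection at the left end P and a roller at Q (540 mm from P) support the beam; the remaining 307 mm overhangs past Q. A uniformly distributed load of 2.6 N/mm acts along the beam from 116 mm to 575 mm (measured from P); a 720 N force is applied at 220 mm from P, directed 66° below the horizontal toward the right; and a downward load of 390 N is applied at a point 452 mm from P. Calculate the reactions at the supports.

P_x = -292.9 N, P_y = 883.2 N, Q_y = 1358 N

Resultant of the distributed load: 2.6 × 459 = 1193.4 N at 345.5 mm from P.
Moments about P: Q_y·540 − (2.6·459)·345.5 − 720·sin66°·220 − 390·452 = 0 → Q_y = 733305/540 = 1357.97 ≈ 1358 N.
ΣF_y = 0: P_y + 1357.97 − 2.6·459 − 720·sin66° − 390 = 0 → P_y = 883.2 N.
ΣF_x = 0: P_x + 720·cos66° = 0 → P_x = -292.9 N.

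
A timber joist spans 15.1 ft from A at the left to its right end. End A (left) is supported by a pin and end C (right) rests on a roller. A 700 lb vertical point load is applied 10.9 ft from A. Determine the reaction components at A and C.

A_x = 0, A_y = 194.7 lb, C_y = 505.3 lb

ΣM about A: C_y·15.1 − 700·10.9 = 0 → C_y = 7630/15.1 = 505.298 ≈ 505.3 lb.
ΣF_y = 0: A_y + 505.298 − 700 = 0 → A_y = 194.7 lb.
ΣF_x = 0: no horizontal applied forces, so A_x = 0.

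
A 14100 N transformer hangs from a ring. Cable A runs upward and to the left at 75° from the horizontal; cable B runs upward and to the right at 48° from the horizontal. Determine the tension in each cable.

ΣF_x = 0: −T_A·cos75° + T_B·cos48° = 0 → T_B = 0.386799·T_A.
ΣF_y = 0: T_A·sin75° + T_B·sin48° = 14100.
Substitute: T_A·(0.965926 + 0.386799·0.743145) = 14100 → T_A = 11249.6 ≈ 11250 N.
Then T_B = 0.386799 × 11249.6 = 4351 N.

T_A = 11250 N, T_B = 4351 N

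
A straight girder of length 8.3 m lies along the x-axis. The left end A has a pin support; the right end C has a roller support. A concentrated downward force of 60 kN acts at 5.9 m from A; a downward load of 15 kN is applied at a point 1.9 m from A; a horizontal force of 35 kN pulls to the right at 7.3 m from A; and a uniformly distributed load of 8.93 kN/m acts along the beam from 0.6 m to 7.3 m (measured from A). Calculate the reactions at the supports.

Resultant of the distributed load: 8.93 × 6.7 = 59.831 kN at 3.95 m from A.
Taking moments about A: C_y·8.3 − 60·5.9 − 15·1.9 − (8.93·6.7)·3.95 = 0 → C_y = 618.83245/8.3 = 74.5581 ≈ 74.56 kN.
ΣF_y = 0: A_y + 74.5581 − 60 − 15 − 8.93·6.7 = 0 → A_y = 60.27 kN.
ΣF_x = 0: A_x + 35 = 0 → A_x = -35.00 kN.

A_x = -35.00 kN, A_y = 60.27 kN, C_y = 74.56 kN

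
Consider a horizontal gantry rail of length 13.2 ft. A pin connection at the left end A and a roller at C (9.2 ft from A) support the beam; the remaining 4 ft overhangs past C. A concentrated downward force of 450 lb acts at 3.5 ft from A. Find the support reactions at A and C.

Moments about A: C_y·9.2 − 450·3.5 = 0 → C_y = 1575/9.2 = 171.196 ≈ 171.2 lb.
ΣF_y = 0: A_y + 171.196 − 450 = 0 → A_y = 278.8 lb.
ΣF_x = 0: no horizontal applied forces, so A_x = 0.

A_x = 0, A_y = 278.8 lb, C_y = 171.2 lb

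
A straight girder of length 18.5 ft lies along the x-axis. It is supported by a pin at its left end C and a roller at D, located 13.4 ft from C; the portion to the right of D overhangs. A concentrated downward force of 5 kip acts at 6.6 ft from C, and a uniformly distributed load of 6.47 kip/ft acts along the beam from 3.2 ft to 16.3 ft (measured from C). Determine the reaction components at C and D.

C_x = 0, C_y = 25.62 kip, D_y = 64.13 kip

Resultant of the distributed load: 6.47 × 13.1 = 84.757 kip at 9.75 ft from C.
ΣM about C: D_y·13.4 − 5·6.6 − (6.47·13.1)·9.75 = 0 → D_y = 859.38075/13.4 = 64.1329 ≈ 64.13 kip.
ΣF_y = 0: C_y + 64.1329 − 5 − 6.47·13.1 = 0 → C_y = 25.62 kip.
ΣF_x = 0: no horizontal applied forces, so C_x = 0.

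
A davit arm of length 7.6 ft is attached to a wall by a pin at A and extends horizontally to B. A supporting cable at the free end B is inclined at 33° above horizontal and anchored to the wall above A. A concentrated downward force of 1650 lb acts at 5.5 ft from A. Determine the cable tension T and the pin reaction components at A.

ΣM about A: T·sin33°·7.6 − 1650·5.5 = 0 → T = 9075/(7.6·0.544639) = 2192.42 ≈ 2192 lb.
ΣF_x = 0: A_x − T·cos33° = 0 → A_x = 2192.42 × 0.838671 = 1839 lb.
ΣF_y = 0: A_y + T·sin33° − 1650 = 0 → A_y = 1650 − 2192.42 × 0.544639 = 455.9 lb.

T = 2192 lb, A_x = 1839 lb, A_y = 455.9 lb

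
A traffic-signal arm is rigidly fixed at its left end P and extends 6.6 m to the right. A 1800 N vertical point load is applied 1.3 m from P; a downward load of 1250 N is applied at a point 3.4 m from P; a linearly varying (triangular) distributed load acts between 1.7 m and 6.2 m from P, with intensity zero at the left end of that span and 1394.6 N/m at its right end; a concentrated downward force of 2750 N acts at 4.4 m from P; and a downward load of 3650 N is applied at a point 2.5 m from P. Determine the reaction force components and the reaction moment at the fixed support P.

P_x = 0, P_y = 12590 N, M_P = 42560 N·m

Resultant of the triangular load: ½ × 1394.6 × 4.5 = 3137.85 N, acting at 4.7 m from P (one-third of the span from the peak).
ΣF_x = 0: P_x = 0.
ΣF_y = 0: P_y − 1800 − 1250 − ½·1394.6·4.5 − 2750 − 3650 = 0 → P_y = 12590 N.
ΣM about P: M_P − 1800·1.3 − 1250·3.4 − (½·1394.6·4.5)·4.7 − 2750·4.4 − 3650·2.5 = 0 → M_P = 42560 N·m.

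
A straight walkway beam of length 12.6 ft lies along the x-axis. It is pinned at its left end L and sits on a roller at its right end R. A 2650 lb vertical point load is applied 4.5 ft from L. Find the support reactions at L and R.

Taking moments about L: R_y·12.6 − 2650·4.5 = 0 → R_y = 11925/12.6 = 946.429 ≈ 946.4 lb.
ΣF_y = 0: L_y + 946.429 − 2650 = 0 → L_y = 1704 lb.
ΣF_x = 0: no horizontal applied forces, so L_x = 0.

L_x = 0, L_y = 1704 lb, R_y = 946.4 lb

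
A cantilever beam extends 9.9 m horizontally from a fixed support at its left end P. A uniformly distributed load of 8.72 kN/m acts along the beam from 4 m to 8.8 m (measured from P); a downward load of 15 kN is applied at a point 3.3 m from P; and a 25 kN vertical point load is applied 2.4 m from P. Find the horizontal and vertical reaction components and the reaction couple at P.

P_x = 0, P_y = 81.86 kN, M_P = 377.4 kN·m

Resultant of the distributed load: 8.72 × 4.8 = 41.856 kN at 6.4 m from P.
ΣF_x = 0: P_x = 0.
ΣF_y = 0: P_y − 8.72·4.8 − 15 − 25 = 0 → P_y = 81.86 kN.
ΣM about P: M_P − (8.72·4.8)·6.4 − 15·3.3 − 25·2.4 = 0 → M_P = 377.4 kN·m.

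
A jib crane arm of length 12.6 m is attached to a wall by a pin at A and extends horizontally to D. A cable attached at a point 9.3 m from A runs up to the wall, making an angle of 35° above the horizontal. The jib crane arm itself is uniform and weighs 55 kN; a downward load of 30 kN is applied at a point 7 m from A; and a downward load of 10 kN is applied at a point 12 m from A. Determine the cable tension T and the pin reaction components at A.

ΣM about A: T·sin35°·9.3 − 55·6.3 − 30·7 − 10·12 = 0 → T = 676.5/(9.3·0.573576) = 126.822 ≈ 126.8 kN.
ΣF_x = 0: A_x − T·cos35° = 0 → A_x = 126.822 × 0.819152 = 103.9 kN.
ΣF_y = 0: A_y + T·sin35° − 55 − 30 − 10 = 0 → A_y = 95 − 126.822 × 0.573576 = 22.26 kN.

T = 126.8 kN, A_x = 103.9 kN, A_y = 22.26 kN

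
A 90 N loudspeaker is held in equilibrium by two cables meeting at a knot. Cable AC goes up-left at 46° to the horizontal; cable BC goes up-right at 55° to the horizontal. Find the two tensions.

T_AC = 52.59 N, T_BC = 63.69 N

ΣF_x = 0: −T_AC·cos46° + T_BC·cos55° = 0 → T_BC = 1.2111·T_AC.
ΣF_y = 0: T_AC·sin46° + T_BC·sin55° = 90.
Substitute: T_AC·(0.71934 + 1.2111·0.819152) = 90 → T_AC = 52.5881 ≈ 52.59 N.
Then T_BC = 1.2111 × 52.5881 = 63.69 N.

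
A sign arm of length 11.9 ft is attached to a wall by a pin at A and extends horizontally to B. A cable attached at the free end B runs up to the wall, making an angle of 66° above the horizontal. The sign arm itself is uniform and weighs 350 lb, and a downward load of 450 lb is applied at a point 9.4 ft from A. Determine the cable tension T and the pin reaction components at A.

T = 580.7 lb, A_x = 236.2 lb, A_y = 269.5 lb

ΣM about A: T·sin66°·11.9 − 350·5.95 − 450·9.4 = 0 → T = 6312.5/(11.9·0.913545) = 580.663 ≈ 580.7 lb.
ΣF_x = 0: A_x − T·cos66° = 0 → A_x = 580.663 × 0.406737 = 236.2 lb.
ΣF_y = 0: A_y + T·sin66° − 350 − 450 = 0 → A_y = 800 − 580.663 × 0.913545 = 269.5 lb.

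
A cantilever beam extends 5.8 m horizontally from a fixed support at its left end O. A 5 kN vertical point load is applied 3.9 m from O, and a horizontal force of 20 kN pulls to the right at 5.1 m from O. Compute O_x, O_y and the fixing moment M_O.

ΣF_x = 0: O_x + 20 = 0 → O_x = -20.00 kN.
ΣF_y = 0: O_y − 5 = 0 → O_y = 5.000 kN.
ΣM about O: M_O − 5·3.9 = 0 → M_O = 19.50 kN·m.

O_x = -20.00 kN, O_y = 5.000 kN, M_O = 19.50 kN·m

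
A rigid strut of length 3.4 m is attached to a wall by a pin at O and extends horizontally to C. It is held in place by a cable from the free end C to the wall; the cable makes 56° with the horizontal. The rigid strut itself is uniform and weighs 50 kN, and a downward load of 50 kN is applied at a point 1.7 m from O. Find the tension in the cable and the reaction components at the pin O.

ΣM about O: T·sin56°·3.4 − 50·1.7 − 50·1.7 = 0 → T = 170/(3.4·0.829038) = 60.3109 ≈ 60.31 kN.
ΣF_x = 0: O_x − T·cos56° = 0 → O_x = 60.3109 × 0.559193 = 33.73 kN.
ΣF_y = 0: O_y + T·sin56° − 50 − 50 = 0 → O_y = 100 − 60.3109 × 0.829038 = 50.00 kN.

T = 60.31 kN, O_x = 33.73 kN, O_y = 50.00 kN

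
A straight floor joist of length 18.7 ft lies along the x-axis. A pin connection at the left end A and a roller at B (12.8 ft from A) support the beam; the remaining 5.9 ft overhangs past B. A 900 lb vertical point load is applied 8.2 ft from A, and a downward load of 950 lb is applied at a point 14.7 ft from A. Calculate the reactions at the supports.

Moments about A: B_y·12.8 − 900·8.2 − 950·14.7 = 0 → B_y = 21345/12.8 = 1667.58 ≈ 1668 lb.
ΣF_y = 0: A_y + 1667.58 − 900 − 950 = 0 → A_y = 182.4 lb.
ΣF_x = 0: no horizontal applied forces, so A_x = 0.

A_x = 0, A_y = 182.4 lb, B_y = 1668 lb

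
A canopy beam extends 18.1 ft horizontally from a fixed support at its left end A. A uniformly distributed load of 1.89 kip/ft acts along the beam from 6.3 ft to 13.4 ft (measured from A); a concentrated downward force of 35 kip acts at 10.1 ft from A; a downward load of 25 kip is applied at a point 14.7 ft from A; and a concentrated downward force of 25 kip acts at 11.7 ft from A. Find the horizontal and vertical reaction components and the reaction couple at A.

Resultant of the distributed load: 1.89 × 7.1 = 13.419 kip at 9.85 ft from A.
ΣF_x = 0: A_x = 0.
ΣF_y = 0: A_y − 1.89·7.1 − 35 − 25 − 25 = 0 → A_y = 98.42 kip.
ΣM about A: M_A − (1.89·7.1)·9.85 − 35·10.1 − 25·14.7 − 25·11.7 = 0 → M_A = 1146 kip·ft.

A_x = 0, A_y = 98.42 kip, M_A = 1146 kip·ft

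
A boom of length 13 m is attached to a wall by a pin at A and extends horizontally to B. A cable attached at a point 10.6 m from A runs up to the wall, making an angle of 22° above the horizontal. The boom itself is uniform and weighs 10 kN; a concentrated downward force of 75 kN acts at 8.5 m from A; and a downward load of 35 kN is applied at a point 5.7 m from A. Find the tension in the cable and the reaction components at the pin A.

T = 227.2 kN, A_x = 210.6 kN, A_y = 34.91 kN

ΣM about A: T·sin22°·10.6 − 10·6.5 − 75·8.5 − 35·5.7 = 0 → T = 902/(10.6·0.374607) = 227.156 ≈ 227.2 kN.
ΣF_x = 0: A_x − T·cos22° = 0 → A_x = 227.156 × 0.927184 = 210.6 kN.
ΣF_y = 0: A_y + T·sin22° − 10 − 75 − 35 = 0 → A_y = 120 − 227.156 × 0.374607 = 34.91 kN.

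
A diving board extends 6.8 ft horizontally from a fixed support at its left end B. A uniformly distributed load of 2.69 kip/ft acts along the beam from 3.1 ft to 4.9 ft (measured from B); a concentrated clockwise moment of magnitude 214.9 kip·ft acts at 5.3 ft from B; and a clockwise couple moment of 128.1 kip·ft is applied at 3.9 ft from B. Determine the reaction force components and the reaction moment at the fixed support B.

B_x = 0, B_y = 4.842 kip, M_B = 362.4 kip·ft

Resultant of the distributed load: 2.69 × 1.8 = 4.842 kip at 4 ft from B.
ΣF_x = 0: B_x = 0.
ΣF_y = 0: B_y − 2.69·1.8 = 0 → B_y = 4.842 kip.
ΣM about B: M_B − (2.69·1.8)·4 − 214.9 − 128.1 = 0 → M_B = 362.4 kip·ft.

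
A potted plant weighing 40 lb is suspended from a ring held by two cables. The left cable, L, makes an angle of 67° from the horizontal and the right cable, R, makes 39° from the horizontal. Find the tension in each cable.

ΣF_x = 0: −T_L·cos67° + T_R·cos39° = 0 → T_R = 0.502777·T_L.
ΣF_y = 0: T_L·sin67° + T_R·sin39° = 40.
Substitute: T_L·(0.920505 + 0.502777·0.62932) = 40 → T_L = 32.3386 ≈ 32.34 lb.
Then T_R = 0.502777 × 32.3386 = 16.26 lb.

T_L = 32.34 lb, T_R = 16.26 lb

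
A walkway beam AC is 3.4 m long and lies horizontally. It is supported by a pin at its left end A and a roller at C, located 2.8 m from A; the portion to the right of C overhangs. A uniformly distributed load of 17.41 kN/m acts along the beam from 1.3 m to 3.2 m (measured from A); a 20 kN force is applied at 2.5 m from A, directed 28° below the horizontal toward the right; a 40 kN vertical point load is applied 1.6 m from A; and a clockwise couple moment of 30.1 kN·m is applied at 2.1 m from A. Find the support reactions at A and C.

Resultant of the distributed load: 17.41 × 1.9 = 33.079 kN at 2.25 m from A.
ΣM about A: C_y·2.8 − (17.41·1.9)·2.25 − 20·sin28°·2.5 − 40·1.6 − 30.1 = 0 → C_y = 192.001/2.8 = 68.5718 ≈ 68.57 kN.
ΣF_y = 0: A_y + 68.5718 − 17.41·1.9 − 20·sin28° − 40 = 0 → A_y = 13.90 kN.
ΣF_x = 0: A_x + 20·cos28° = 0 → A_x = -17.66 kN.

A_x = -17.66 kN, A_y = 13.90 kN, C_y = 68.57 kN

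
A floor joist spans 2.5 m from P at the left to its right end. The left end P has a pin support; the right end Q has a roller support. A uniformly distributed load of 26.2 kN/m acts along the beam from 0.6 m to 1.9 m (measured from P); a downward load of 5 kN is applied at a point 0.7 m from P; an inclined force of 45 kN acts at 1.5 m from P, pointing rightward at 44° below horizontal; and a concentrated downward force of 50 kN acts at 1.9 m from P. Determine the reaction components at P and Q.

Resultant of the distributed load: 26.2 × 1.3 = 34.06 kN at 1.25 m from P.
Taking moments about P: Q_y·2.5 − (26.2·1.3)·1.25 − 5·0.7 − 45·sin44°·1.5 − 50·1.9 = 0 → Q_y = 187.964/2.5 = 75.1856 ≈ 75.19 kN.
ΣF_y = 0: P_y + 75.1856 − 26.2·1.3 − 5 − 45·sin44° − 50 = 0 → P_y = 45.13 kN.
ΣF_x = 0: P_x + 45·cos44° = 0 → P_x = -32.37 kN.

P_x = -32.37 kN, P_y = 45.13 kN, Q_y = 75.19 kN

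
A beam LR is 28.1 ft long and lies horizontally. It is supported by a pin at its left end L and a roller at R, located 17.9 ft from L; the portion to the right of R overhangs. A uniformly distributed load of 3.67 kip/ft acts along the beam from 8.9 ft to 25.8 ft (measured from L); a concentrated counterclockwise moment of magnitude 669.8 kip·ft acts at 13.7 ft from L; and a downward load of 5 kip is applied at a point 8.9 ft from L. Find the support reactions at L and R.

L_x = 0, L_y = 41.84 kip, R_y = 25.18 kip

Resultant of the distributed load: 3.67 × 16.9 = 62.023 kip at 17.35 ft from L.
Taking moments about L: R_y·17.9 − (3.67·16.9)·17.35 + 669.8 − 5·8.9 = 0 → R_y = 450.79905/17.9 = 25.1843 ≈ 25.18 kip.
ΣF_y = 0: L_y + 25.1843 − 3.67·16.9 − 5 = 0 → L_y = 41.84 kip.
ΣF_x = 0: no horizontal applied forces, so L_x = 0.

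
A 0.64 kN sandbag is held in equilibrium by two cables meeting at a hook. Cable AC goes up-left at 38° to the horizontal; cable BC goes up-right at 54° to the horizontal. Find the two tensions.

ΣF_x = 0: −T_AC·cos38° + T_BC·cos54° = 0 → T_BC = 1.34064·T_AC.
ΣF_y = 0: T_AC·sin38° + T_BC·sin54° = 0.64.
Substitute: T_AC·(0.615661 + 1.34064·0.809017) = 0.64 → T_AC = 0.376413 ≈ 0.3764 kN.
Then T_BC = 1.34064 × 0.376413 = 0.5046 kN.

T_AC = 0.3764 kN, T_BC = 0.5046 kN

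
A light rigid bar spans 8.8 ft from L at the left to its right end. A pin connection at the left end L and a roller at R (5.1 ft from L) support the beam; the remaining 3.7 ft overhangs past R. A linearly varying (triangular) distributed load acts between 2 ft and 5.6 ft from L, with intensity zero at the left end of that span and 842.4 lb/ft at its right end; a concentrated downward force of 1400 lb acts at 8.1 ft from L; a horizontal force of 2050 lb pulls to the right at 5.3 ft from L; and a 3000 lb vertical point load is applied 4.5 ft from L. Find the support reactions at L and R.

L_x = -2050 lb, L_y = -262.5 lb, R_y = 6179 lb

Resultant of the triangular load: ½ × 842.4 × 3.6 = 1516.32 lb, acting at 4.4 ft from L (one-third of the span from the peak).
Moments about L: R_y·5.1 − (½·842.4·3.6)·4.4 − 1400·8.1 − 3000·4.5 = 0 → R_y = 31511.808/5.1 = 6178.79 ≈ 6179 lb.
ΣF_y = 0: L_y + 6178.79 − ½·842.4·3.6 − 1400 − 3000 = 0 → L_y = -262.5 lb.
ΣF_x = 0: L_x + 2050 = 0 → L_x = -2050 lb.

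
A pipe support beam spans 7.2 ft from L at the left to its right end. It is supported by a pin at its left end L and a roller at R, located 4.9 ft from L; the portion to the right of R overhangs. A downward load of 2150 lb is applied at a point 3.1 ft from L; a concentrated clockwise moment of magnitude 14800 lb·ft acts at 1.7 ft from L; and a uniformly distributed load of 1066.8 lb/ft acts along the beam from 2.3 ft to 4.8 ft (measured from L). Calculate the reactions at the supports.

L_x = 0, L_y = -1496 lb, R_y = 6313 lb

Resultant of the distributed load: 1066.8 × 2.5 = 2667 lb at 3.55 ft from L.
Taking moments about L: R_y·4.9 − 2150·3.1 − 14800 − (1066.8·2.5)·3.55 = 0 → R_y = 30932.85/4.9 = 6312.83 ≈ 6313 lb.
ΣF_y = 0: L_y + 6312.83 − 2150 − 1066.8·2.5 = 0 → L_y = -1496 lb.
ΣF_x = 0: no horizontal applied forces, so L_x = 0.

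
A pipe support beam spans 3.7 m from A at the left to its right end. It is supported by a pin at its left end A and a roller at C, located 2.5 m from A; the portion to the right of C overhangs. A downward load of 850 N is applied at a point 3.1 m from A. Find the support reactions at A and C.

A_x = 0, A_y = -204.0 N, C_y = 1054 N

Taking moments about A: C_y·2.5 − 850·3.1 = 0 → C_y = 2635/2.5 = 1054 N.
ΣF_y = 0: A_y + 1054 − 850 = 0 → A_y = -204.0 N.
ΣF_x = 0: no horizontal applied forces, so A_x = 0.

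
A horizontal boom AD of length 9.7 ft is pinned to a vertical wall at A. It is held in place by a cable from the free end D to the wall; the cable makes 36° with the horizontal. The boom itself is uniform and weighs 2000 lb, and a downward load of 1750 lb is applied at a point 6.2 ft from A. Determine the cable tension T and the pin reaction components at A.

ΣM about A: T·sin36°·9.7 − 2000·4.85 − 1750·6.2 = 0 → T = 20550/(9.7·0.587785) = 3604.31 ≈ 3604 lb.
ΣF_x = 0: A_x − T·cos36° = 0 → A_x = 3604.31 × 0.809017 = 2916 lb.
ΣF_y = 0: A_y + T·sin36° − 2000 − 1750 = 0 → A_y = 3750 − 3604.31 × 0.587785 = 1631 lb.

T = 3604 lb, A_x = 2916 lb, A_y = 1631 lb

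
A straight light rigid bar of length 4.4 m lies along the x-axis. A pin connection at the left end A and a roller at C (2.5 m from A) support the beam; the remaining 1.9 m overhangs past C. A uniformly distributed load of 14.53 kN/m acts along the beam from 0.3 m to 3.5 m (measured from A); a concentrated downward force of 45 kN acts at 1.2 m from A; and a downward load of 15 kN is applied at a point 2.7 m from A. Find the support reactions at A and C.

Resultant of the distributed load: 14.53 × 3.2 = 46.496 kN at 1.9 m from A.
Taking moments about A: C_y·2.5 − (14.53·3.2)·1.9 − 45·1.2 − 15·2.7 = 0 → C_y = 182.8424/2.5 = 73.137 ≈ 73.14 kN.
ΣF_y = 0: A_y + 73.137 − 14.53·3.2 − 45 − 15 = 0 → A_y = 33.36 kN.
ΣF_x = 0: no horizontal applied forces, so A_x = 0.

A_x = 0, A_y = 33.36 kN, C_y = 73.14 kN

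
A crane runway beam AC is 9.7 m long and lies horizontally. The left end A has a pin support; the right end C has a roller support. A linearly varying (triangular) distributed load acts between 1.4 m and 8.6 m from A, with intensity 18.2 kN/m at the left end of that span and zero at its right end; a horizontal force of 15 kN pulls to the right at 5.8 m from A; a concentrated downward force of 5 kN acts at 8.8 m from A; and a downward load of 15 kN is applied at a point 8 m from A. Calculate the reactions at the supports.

A_x = -15.00 kN, A_y = 42.95 kN, C_y = 42.57 kN

Resultant of the triangular load: ½ × 18.2 × 7.2 = 65.52 kN, acting at 3.8 m from A (one-third of the span from the peak).
Taking moments about A: C_y·9.7 − (½·18.2·7.2)·3.8 − 5·8.8 − 15·8 = 0 → C_y = 412.976/9.7 = 42.5748 ≈ 42.57 kN.
ΣF_y = 0: A_y + 42.5748 − ½·18.2·7.2 − 5 − 15 = 0 → A_y = 42.95 kN.
ΣF_x = 0: A_x + 15 = 0 → A_x = -15.00 kN.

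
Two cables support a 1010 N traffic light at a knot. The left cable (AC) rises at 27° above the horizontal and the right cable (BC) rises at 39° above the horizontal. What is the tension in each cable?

T_AC = 859.2 N, T_BC = 985.1 N

ΣF_x = 0: −T_AC·cos27° + T_BC·cos39° = 0 → T_BC = 1.14651·T_AC.
ΣF_y = 0: T_AC·sin27° + T_BC·sin39° = 1010.
Substitute: T_AC·(0.45399 + 1.14651·0.62932) = 1010 → T_AC = 859.2 N.
Then T_BC = 1.14651 × 859.2 = 985.1 N.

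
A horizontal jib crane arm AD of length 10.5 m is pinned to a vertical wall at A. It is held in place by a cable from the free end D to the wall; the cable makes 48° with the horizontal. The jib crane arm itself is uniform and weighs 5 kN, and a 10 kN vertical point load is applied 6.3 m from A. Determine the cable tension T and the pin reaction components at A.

T = 11.44 kN, A_x = 7.653 kN, A_y = 6.500 kN

ΣM about A: T·sin48°·10.5 − 5·5.25 − 10·6.3 = 0 → T = 89.25/(10.5·0.743145) = 11.4379 ≈ 11.44 kN.
ΣF_x = 0: A_x − T·cos48° = 0 → A_x = 11.4379 × 0.669131 = 7.653 kN.
ΣF_y = 0: A_y + T·sin48° − 5 − 10 = 0 → A_y = 15 − 11.4379 × 0.743145 = 6.500 kN.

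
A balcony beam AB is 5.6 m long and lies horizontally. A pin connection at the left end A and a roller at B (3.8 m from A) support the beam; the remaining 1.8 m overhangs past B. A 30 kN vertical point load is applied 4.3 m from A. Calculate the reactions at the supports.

Moments about A: B_y·3.8 − 30·4.3 = 0 → B_y = 129/3.8 = 33.9474 ≈ 33.95 kN.
ΣF_y = 0: A_y + 33.9474 − 30 = 0 → A_y = -3.947 kN.
ΣF_x = 0: no horizontal applied forces, so A_x = 0.

A_x = 0, A_y = -3.947 kN, B_y = 33.95 kN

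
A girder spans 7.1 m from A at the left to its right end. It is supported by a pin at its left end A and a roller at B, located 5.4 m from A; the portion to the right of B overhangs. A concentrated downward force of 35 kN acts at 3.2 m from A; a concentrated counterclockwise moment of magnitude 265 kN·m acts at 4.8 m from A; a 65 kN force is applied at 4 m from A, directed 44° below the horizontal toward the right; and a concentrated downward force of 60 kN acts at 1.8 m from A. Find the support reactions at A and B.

A_x = -46.76 kN, A_y = 115.0 kN, B_y = 25.11 kN

Taking moments about A: B_y·5.4 − 35·3.2 + 265 − 65·sin44°·4 − 60·1.8 = 0 → B_y = 135.611/5.4 = 25.1131 ≈ 25.11 kN.
ΣF_y = 0: A_y + 25.1131 − 35 − 65·sin44° − 60 = 0 → A_y = 115.0 kN.
ΣF_x = 0: A_x + 65·cos44° = 0 → A_x = -46.76 kN.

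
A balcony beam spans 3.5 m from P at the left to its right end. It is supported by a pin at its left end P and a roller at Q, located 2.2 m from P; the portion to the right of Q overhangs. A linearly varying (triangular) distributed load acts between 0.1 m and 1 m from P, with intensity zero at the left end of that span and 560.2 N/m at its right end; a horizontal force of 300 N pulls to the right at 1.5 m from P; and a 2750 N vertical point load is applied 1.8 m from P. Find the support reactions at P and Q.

P_x = -300.0 N, P_y = 671.9 N, Q_y = 2330 N

Resultant of the triangular load: ½ × 560.2 × 0.9 = 252.09 N, acting at 0.7 m from P (one-third of the span from the peak).
Moments about P: Q_y·2.2 − (½·560.2·0.9)·0.7 − 2750·1.8 = 0 → Q_y = 5126.463/2.2 = 2330.21 ≈ 2330 N.
ΣF_y = 0: P_y + 2330.21 − ½·560.2·0.9 − 2750 = 0 → P_y = 671.9 N.
ΣF_x = 0: P_x + 300 = 0 → P_x = -300.0 N.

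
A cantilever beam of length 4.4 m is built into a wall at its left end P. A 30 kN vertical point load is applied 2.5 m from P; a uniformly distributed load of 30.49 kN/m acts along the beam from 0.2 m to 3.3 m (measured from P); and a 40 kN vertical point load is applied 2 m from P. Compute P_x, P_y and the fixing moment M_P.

Resultant of the distributed load: 30.49 × 3.1 = 94.519 kN at 1.75 m from P.
ΣF_x = 0: P_x = 0.
ΣF_y = 0: P_y − 30 − 30.49·3.1 − 40 = 0 → P_y = 164.5 kN.
ΣM about P: M_P − 30·2.5 − (30.49·3.1)·1.75 − 40·2 = 0 → M_P = 320.4 kN·m.

P_x = 0, P_y = 164.5 kN, M_P = 320.4 kN·m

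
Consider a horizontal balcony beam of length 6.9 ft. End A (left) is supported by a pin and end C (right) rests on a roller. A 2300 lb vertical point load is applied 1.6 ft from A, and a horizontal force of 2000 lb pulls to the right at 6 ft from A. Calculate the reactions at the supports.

A_x = -2000 lb, A_y = 1767 lb, C_y = 533.3 lb

Moments about A: C_y·6.9 − 2300·1.6 = 0 → C_y = 3680/6.9 = 533.333 ≈ 533.3 lb.
ΣF_y = 0: A_y + 533.333 − 2300 = 0 → A_y = 1767 lb.
ΣF_x = 0: A_x + 2000 = 0 → A_x = -2000 lb.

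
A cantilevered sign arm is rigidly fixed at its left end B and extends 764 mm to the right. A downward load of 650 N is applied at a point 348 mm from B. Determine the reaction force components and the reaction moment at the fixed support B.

B_x = 0, B_y = 650.0 N, M_B = 226200 N·mm

ΣF_x = 0: B_x = 0.
ΣF_y = 0: B_y − 650 = 0 → B_y = 650.0 N.
ΣM about B: M_B − 650·348 = 0 → M_B = 226200 N·mm.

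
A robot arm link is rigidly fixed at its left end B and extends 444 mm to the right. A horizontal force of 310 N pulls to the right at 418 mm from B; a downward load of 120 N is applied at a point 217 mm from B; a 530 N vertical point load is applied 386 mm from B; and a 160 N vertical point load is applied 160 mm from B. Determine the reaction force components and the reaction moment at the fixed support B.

ΣF_x = 0: B_x + 310 = 0 → B_x = -310.0 N.
ΣF_y = 0: B_y − 120 − 530 − 160 = 0 → B_y = 810.0 N.
ΣM about B: M_B − 120·217 − 530·386 − 160·160 = 0 → M_B = 256200 N·mm.

B_x = -310.0 N, B_y = 810.0 N, M_B = 256200 N·mm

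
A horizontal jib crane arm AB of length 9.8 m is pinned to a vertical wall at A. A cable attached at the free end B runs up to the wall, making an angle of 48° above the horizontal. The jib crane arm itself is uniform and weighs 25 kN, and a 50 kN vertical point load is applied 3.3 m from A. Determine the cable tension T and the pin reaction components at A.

ΣM about A: T·sin48°·9.8 − 25·4.9 − 50·3.3 = 0 → T = 287.5/(9.8·0.743145) = 39.4765 ≈ 39.48 kN.
ΣF_x = 0: A_x − T·cos48° = 0 → A_x = 39.4765 × 0.669131 = 26.41 kN.
ΣF_y = 0: A_y + T·sin48° − 25 − 50 = 0 → A_y = 75 − 39.4765 × 0.743145 = 45.66 kN.

T = 39.48 kN, A_x = 26.41 kN, A_y = 45.66 kN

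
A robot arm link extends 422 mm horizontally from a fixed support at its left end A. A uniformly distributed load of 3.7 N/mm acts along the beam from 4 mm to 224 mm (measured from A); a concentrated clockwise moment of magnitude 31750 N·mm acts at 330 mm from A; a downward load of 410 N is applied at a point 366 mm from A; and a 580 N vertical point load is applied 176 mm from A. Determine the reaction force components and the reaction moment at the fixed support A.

Resultant of the distributed load: 3.7 × 220 = 814 N at 114 mm from A.
ΣF_x = 0: A_x = 0.
ΣF_y = 0: A_y − 3.7·220 − 410 − 580 = 0 → A_y = 1804 N.
ΣM about A: M_A − (3.7·220)·114 − 31750 − 410·366 − 580·176 = 0 → M_A = 376700 N·mm.

A_x = 0, A_y = 1804 N, M_A = 376700 N·mm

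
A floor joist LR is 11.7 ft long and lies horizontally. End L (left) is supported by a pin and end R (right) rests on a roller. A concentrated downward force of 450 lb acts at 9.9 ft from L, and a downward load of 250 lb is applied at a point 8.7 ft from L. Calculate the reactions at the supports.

Taking moments about L: R_y·11.7 − 450·9.9 − 250·8.7 = 0 → R_y = 6630/11.7 = 566.667 ≈ 566.7 lb.
ΣF_y = 0: L_y + 566.667 − 450 − 250 = 0 → L_y = 133.3 lb.
ΣF_x = 0: no horizontal applied forces, so L_x = 0.

L_x = 0, L_y = 133.3 lb, R_y = 566.7 lb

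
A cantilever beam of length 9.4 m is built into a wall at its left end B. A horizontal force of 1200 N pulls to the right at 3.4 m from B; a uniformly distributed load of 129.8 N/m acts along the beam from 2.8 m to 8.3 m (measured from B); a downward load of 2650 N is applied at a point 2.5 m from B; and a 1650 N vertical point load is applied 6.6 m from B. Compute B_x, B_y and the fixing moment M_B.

B_x = -1200 N, B_y = 5014 N, M_B = 21480 N·m

Resultant of the distributed load: 129.8 × 5.5 = 713.9 N at 5.55 m from B.
ΣF_x = 0: B_x + 1200 = 0 → B_x = -1200 N.
ΣF_y = 0: B_y − 129.8·5.5 − 2650 − 1650 = 0 → B_y = 5014 N.
ΣM about B: M_B − (129.8·5.5)·5.55 − 2650·2.5 − 1650·6.6 = 0 → M_B = 21480 N·m.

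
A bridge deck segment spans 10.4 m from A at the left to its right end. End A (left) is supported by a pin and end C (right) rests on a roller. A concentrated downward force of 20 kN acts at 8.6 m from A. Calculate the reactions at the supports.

A_x = 0, A_y = 3.462 kN, C_y = 16.54 kN

Moments about A: C_y·10.4 − 20·8.6 = 0 → C_y = 172/10.4 = 16.5385 ≈ 16.54 kN.
ΣF_y = 0: A_y + 16.5385 − 20 = 0 → A_y = 3.462 kN.
ΣF_x = 0: no horizontal applied forces, so A_x = 0.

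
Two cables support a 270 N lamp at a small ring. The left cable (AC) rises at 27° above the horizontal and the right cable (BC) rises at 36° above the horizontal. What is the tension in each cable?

ΣF_x = 0: −T_AC·cos27° + T_BC·cos36° = 0 → T_BC = 1.10134·T_AC.
ΣF_y = 0: T_AC·sin27° + T_BC·sin36° = 270.
Substitute: T_AC·(0.45399 + 1.10134·0.587785) = 270 → T_AC = 245.156 ≈ 245.2 N.
Then T_BC = 1.10134 × 245.156 = 270.0 N.

T_AC = 245.2 N, T_BC = 270.0 N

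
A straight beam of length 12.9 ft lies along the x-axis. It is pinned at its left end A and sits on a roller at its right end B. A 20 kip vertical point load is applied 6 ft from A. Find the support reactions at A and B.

A_x = 0, A_y = 10.70 kip, B_y = 9.302 kip

Taking moments about A: B_y·12.9 − 20·6 = 0 → B_y = 120/12.9 = 9.30233 ≈ 9.302 kip.
ΣF_y = 0: A_y + 9.30233 − 20 = 0 → A_y = 10.70 kip.
ΣF_x = 0: no horizontal applied forces, so A_x = 0.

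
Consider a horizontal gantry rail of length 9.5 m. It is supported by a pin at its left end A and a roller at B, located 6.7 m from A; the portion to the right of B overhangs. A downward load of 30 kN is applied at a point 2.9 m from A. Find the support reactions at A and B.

ΣM about A: B_y·6.7 − 30·2.9 = 0 → B_y = 87/6.7 = 12.9851 ≈ 12.99 kN.
ΣF_y = 0: A_y + 12.9851 − 30 = 0 → A_y = 17.01 kN.
ΣF_x = 0: no horizontal applied forces, so A_x = 0.

A_x = 0, A_y = 17.01 kN, B_y = 12.99 kN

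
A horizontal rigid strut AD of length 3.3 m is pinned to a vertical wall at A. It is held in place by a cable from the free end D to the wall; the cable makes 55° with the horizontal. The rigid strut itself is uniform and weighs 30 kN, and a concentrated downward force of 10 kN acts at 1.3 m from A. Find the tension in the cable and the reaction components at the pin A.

T = 23.12 kN, A_x = 13.26 kN, A_y = 21.06 kN

ΣM about A: T·sin55°·3.3 − 30·1.65 − 10·1.3 = 0 → T = 62.5/(3.3·0.819152) = 23.1207 ≈ 23.12 kN.
ΣF_x = 0: A_x − T·cos55° = 0 → A_x = 23.1207 × 0.573576 = 13.26 kN.
ΣF_y = 0: A_y + T·sin55° − 30 − 10 = 0 → A_y = 40 − 23.1207 × 0.819152 = 21.06 kN.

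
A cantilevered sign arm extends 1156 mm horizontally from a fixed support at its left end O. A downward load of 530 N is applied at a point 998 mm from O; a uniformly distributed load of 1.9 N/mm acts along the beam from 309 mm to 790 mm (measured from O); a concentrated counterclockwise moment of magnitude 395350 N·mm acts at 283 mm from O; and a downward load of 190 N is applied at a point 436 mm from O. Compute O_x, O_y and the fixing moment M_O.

Resultant of the distributed load: 1.9 × 481 = 913.9 N at 549.5 mm from O.
ΣF_x = 0: O_x = 0.
ΣF_y = 0: O_y − 530 − 1.9·481 − 190 = 0 → O_y = 1634 N.
ΣM about O: M_O − 530·998 − (1.9·481)·549.5 + 395350 − 190·436 = 0 → M_O = 718600 N·mm.

O_x = 0, O_y = 1634 N, M_O = 718600 N·mm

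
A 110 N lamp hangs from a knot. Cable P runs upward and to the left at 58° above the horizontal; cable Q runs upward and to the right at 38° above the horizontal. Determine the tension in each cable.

T_P = 87.16 N, T_Q = 58.61 N

ΣF_x = 0: −T_P·cos58° + T_Q·cos38° = 0 → T_Q = 0.672477·T_P.
ΣF_y = 0: T_P·sin58° + T_Q·sin38° = 110.
Substitute: T_P·(0.848048 + 0.672477·0.615661) = 110 → T_P = 87.1587 ≈ 87.16 N.
Then T_Q = 0.672477 × 87.1587 = 58.61 N.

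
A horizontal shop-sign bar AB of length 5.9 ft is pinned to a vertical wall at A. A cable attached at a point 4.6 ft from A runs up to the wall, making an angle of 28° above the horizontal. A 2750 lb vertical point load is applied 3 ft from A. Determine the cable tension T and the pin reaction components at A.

T = 3820 lb, A_x = 3373 lb, A_y = 956.5 lb

ΣM about A: T·sin28°·4.6 − 2750·3 = 0 → T = 8250/(4.6·0.469472) = 3820.2 ≈ 3820 lb.
ΣF_x = 0: A_x − T·cos28° = 0 → A_x = 3820.2 × 0.882948 = 3373 lb.
ΣF_y = 0: A_y + T·sin28° − 2750 = 0 → A_y = 2750 − 3820.2 × 0.469472 = 956.5 lb.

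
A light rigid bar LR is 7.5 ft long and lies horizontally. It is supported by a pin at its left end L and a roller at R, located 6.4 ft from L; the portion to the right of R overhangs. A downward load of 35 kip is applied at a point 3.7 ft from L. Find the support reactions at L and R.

L_x = 0, L_y = 14.77 kip, R_y = 20.23 kip

Moments about L: R_y·6.4 − 35·3.7 = 0 → R_y = 129.5/6.4 = 20.2344 ≈ 20.23 kip.
ΣF_y = 0: L_y + 20.2344 − 35 = 0 → L_y = 14.77 kip.
ΣF_x = 0: no horizontal applied forces, so L_x = 0.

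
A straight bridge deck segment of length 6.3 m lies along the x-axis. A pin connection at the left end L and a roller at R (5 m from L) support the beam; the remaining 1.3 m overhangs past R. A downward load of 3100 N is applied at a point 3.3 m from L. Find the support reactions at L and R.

L_x = 0, L_y = 1054 N, R_y = 2046 N

Taking moments about L: R_y·5 − 3100·3.3 = 0 → R_y = 10230/5 = 2046 N.
ΣF_y = 0: L_y + 2046 − 3100 = 0 → L_y = 1054 N.
ΣF_x = 0: no horizontal applied forces, so L_x = 0.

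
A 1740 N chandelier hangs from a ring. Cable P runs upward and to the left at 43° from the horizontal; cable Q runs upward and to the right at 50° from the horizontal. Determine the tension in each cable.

ΣF_x = 0: −T_P·cos43° + T_Q·cos50° = 0 → T_Q = 1.13778·T_P.
ΣF_y = 0: T_P·sin43° + T_Q·sin50° = 1740.
Substitute: T_P·(0.681998 + 1.13778·0.766044) = 1740 → T_P = 1119.99 ≈ 1120 N.
Then T_Q = 1.13778 × 1119.99 = 1274 N.

T_P = 1120 N, T_Q = 1274 N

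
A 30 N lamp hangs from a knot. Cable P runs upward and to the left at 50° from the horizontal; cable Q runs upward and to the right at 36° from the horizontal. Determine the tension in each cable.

T_P = 24.33 N, T_Q = 19.33 N

ΣF_x = 0: −T_P·cos50° + T_Q·cos36° = 0 → T_Q = 0.794529·T_P.
ΣF_y = 0: T_P·sin50° + T_Q·sin36° = 30.
Substitute: T_P·(0.766044 + 0.794529·0.587785) = 30 → T_P = 24.3298 ≈ 24.33 N.
Then T_Q = 0.794529 × 24.3298 = 19.33 N.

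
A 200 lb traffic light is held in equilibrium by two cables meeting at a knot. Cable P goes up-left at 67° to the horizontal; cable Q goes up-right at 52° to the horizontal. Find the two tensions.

T_P = 140.8 lb, T_Q = 89.35 lb

ΣF_x = 0: −T_P·cos67° + T_Q·cos52° = 0 → T_Q = 0.634653·T_P.
ΣF_y = 0: T_P·sin67° + T_Q·sin52° = 200.
Substitute: T_P·(0.920505 + 0.634653·0.788011) = 200 → T_P = 140.784 ≈ 140.8 lb.
Then T_Q = 0.634653 × 140.784 = 89.35 lb.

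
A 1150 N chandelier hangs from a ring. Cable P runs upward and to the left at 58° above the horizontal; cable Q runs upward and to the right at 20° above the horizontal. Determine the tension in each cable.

T_P = 1105 N, T_Q = 623.0 N

ΣF_x = 0: −T_P·cos58° + T_Q·cos20° = 0 → T_Q = 0.563928·T_P.
ΣF_y = 0: T_P·sin58° + T_Q·sin20° = 1150.
Substitute: T_P·(0.848048 + 0.563928·0.34202) = 1150 → T_P = 1104.79 ≈ 1105 N.
Then T_Q = 0.563928 × 1104.79 = 623.0 N.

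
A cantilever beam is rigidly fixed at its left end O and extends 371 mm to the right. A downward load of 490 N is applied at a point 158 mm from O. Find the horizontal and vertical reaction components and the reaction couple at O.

O_x = 0, O_y = 490.0 N, M_O = 77420 N·mm

ΣF_x = 0: O_x = 0.
ΣF_y = 0: O_y − 490 = 0 → O_y = 490.0 N.
ΣM about O: M_O − 490·158 = 0 → M_O = 77420 N·mm.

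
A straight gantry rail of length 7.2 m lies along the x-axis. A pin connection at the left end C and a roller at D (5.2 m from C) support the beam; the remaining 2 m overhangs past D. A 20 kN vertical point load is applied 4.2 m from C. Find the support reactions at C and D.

Taking moments about C: D_y·5.2 − 20·4.2 = 0 → D_y = 84/5.2 = 16.1538 ≈ 16.15 kN.
ΣF_y = 0: C_y + 16.1538 − 20 = 0 → C_y = 3.846 kN.
ΣF_x = 0: no horizontal applied forces, so C_x = 0.

C_x = 0, C_y = 3.846 kN, D_y = 16.15 kN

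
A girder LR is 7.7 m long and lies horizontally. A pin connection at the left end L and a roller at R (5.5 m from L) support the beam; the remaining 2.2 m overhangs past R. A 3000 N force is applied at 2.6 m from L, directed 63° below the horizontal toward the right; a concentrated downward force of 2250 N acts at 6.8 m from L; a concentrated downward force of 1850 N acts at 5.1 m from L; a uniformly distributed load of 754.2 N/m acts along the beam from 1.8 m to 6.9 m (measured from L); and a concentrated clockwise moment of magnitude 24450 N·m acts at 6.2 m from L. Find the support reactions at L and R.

L_x = -1362 N, L_y = -2629 N, R_y = 13250 N

Resultant of the distributed load: 754.2 × 5.1 = 3846.42 N at 4.35 m from L.
Taking moments about L: R_y·5.5 − 3000·sin63°·2.6 − 2250·6.8 − 1850·5.1 − (754.2·5.1)·4.35 − 24450 = 0 → R_y = 72866.8/5.5 = 13248.5 ≈ 13250 N.
ΣF_y = 0: L_y + 13248.5 − 3000·sin63° − 2250 − 1850 − 754.2·5.1 = 0 → L_y = -2629 N.
ΣF_x = 0: L_x + 3000·cos63° = 0 → L_x = -1362 N.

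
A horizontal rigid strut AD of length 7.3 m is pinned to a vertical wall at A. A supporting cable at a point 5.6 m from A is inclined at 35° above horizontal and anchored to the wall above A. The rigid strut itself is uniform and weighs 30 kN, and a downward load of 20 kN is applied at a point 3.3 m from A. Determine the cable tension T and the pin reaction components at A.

ΣM about A: T·sin35°·5.6 − 30·3.65 − 20·3.3 = 0 → T = 175.5/(5.6·0.573576) = 54.6384 ≈ 54.64 kN.
ΣF_x = 0: A_x − T·cos35° = 0 → A_x = 54.6384 × 0.819152 = 44.76 kN.
ΣF_y = 0: A_y + T·sin35° − 30 − 20 = 0 → A_y = 50 − 54.6384 × 0.573576 = 18.66 kN.

T = 54.64 kN, A_x = 44.76 kN, A_y = 18.66 kN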